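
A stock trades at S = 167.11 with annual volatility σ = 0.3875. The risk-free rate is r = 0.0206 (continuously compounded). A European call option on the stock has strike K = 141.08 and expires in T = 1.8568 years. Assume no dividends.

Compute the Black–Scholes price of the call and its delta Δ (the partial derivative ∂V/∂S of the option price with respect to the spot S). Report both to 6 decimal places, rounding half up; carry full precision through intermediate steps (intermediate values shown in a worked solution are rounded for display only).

σ√T = 0.3875·√1.8568 = 0.528025
d₁ = (ln(S/K) + (r+σ²/2)T) / (σ√T) = (ln(167.11/141.08) + (0.0206+0.3875²/2)·1.8568) / 0.528025 = (0.169325 + 0.177655) / 0.528025 = 0.657129
d₂ = d₁ − σ√T = 0.657129 − 0.528025 = 0.129104
e^{−rT} = e^{−0.0206·1.8568} = 0.962472
N(d₁) = 0.744451,  N(d₂) = 0.551362
Call price V = S·N(d₁) − K·e^{−rT}·N(d₂) = 124.405203 − 74.867061 = 49.538142
Δ = N(d₁) = 0.744451

price = 49.538142
Δ = 0.744451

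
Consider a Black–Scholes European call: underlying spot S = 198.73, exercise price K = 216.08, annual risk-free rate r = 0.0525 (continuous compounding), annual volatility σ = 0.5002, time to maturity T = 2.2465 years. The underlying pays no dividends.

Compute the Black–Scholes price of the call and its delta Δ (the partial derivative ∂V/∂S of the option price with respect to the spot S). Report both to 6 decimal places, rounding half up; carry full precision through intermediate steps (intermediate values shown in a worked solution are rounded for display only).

σ√T = 0.5002·√2.2465 = 0.749716
d₁ = (ln(S/K) + (r+σ²/2)T) / (σ√T) = (ln(198.73/216.08) + (0.0525+0.5002²/2)·2.2465) / 0.749716 = (-0.083702 + 0.398978) / 0.749716 = 0.420528
d₂ = d₁ − σ√T = 0.420528 − 0.749716 = -0.329188
e^{−rT} = e^{−0.0525·2.2465} = 0.888748
N(d₁) = 0.662950,  N(d₂) = 0.371007
Call price V = S·N(d₁) − K·e^{−rT}·N(d₂) = 131.748095 − 71.248418 = 60.499676
Δ = N(d₁) = 0.662950

price = 60.499676
Δ = 0.662950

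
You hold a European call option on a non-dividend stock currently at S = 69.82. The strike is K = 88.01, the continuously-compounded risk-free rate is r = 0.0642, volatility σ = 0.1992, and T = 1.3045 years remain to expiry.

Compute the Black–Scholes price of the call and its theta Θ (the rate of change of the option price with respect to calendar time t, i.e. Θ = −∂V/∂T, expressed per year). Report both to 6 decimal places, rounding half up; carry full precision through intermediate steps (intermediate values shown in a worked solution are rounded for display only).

price = 2.649933
Θ = -3.261142

σ√T = 0.1992·√1.3045 = 0.227516
d₁ = (ln(S/K) + (r+σ²/2)T) / (σ√T) = (ln(69.82/88.01) + (0.0642+0.1992²/2)·1.3045) / 0.227516 = (-0.231530 + 0.109631) / 0.227516 = -0.535784
d₂ = d₁ − σ√T = -0.535784 − 0.227516 = -0.763300
e^{−rT} = e^{−0.0642·1.3045} = 0.919662
N(d₁) = 0.296054,  N(d₂) = 0.222642
Call price V = S·N(d₁) − K·e^{−rT}·N(d₂) = 20.670477 − 18.020544 = 2.649933
φ(d₁) = (1/√(2π))·e^{−d₁²/2} = 0.345601
Θ = −S·φ(d₁)·σ/(2√T) − r·K·e^{−rT}·N(d₂) = −2.104224 − 1.156919 = -3.261142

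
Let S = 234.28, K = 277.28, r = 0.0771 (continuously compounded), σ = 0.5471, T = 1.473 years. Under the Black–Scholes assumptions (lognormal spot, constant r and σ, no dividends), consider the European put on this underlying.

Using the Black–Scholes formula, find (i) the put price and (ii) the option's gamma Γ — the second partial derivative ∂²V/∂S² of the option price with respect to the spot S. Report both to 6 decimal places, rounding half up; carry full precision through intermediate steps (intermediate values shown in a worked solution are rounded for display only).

σ√T = 0.5471·√1.473 = 0.664000
d₁ = (ln(S/K) + (r+σ²/2)T) / (σ√T) = (ln(234.28/277.28) + (0.0771+0.5471²/2)·1.473) / 0.664000 = (-0.168511 + 0.334016) / 0.664000 = 0.249255
d₂ = d₁ − σ√T = 0.249255 − 0.664000 = -0.414745
e^{−rT} = e^{−0.0771·1.473} = 0.892643
N(−d₁) = 0.401582,  N(−d₂) = 0.660836
Put price V = K·e^{−rT}·N(−d₂) − S·N(−d₁) = 163.564825 − 94.082558 = 69.482267
φ(d₁) = (1/√(2π))·e^{−d₁²/2} = 0.386740
Γ = φ(d₁) / (S·σ·√T) = 0.002486

price = 69.482267
Γ = 0.002486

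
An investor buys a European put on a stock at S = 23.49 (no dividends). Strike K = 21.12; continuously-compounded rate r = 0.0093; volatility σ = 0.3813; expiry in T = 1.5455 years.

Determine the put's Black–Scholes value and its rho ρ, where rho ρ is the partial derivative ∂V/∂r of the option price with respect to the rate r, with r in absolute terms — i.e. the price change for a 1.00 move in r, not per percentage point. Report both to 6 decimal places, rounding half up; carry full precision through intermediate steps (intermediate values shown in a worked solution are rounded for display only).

price = 2.946185
ρ = -15.860737

σ√T = 0.3813·√1.5455 = 0.474025
d₁ = (ln(S/K) + (r+σ²/2)T) / (σ√T) = (ln(23.49/21.12) + (0.0093+0.3813²/2)·1.5455) / 0.474025 = (0.106354 + 0.126723) / 0.474025 = 0.491698
d₂ = d₁ − σ√T = 0.491698 − 0.474025 = 0.017673
e^{−rT} = e^{−0.0093·1.5455} = 0.985730
N(−d₁) = 0.311466,  N(−d₂) = 0.492950
Put price V = K·e^{−rT}·N(−d₂) − S·N(−d₁) = 10.262528 − 7.316343 = 2.946185
ρ = −K·T·e^{−rT}·N(−d₂) = -15.860737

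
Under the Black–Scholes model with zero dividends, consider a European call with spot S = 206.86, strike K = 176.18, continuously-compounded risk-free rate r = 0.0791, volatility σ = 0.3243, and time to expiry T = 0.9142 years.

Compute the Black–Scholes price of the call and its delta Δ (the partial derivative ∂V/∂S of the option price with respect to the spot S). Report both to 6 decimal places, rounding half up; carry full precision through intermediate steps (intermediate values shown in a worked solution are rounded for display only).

σ√T = 0.3243·√0.9142 = 0.310076
d₁ = (ln(S/K) + (r+σ²/2)T) / (σ√T) = (ln(206.86/176.18) + (0.0791+0.3243²/2)·0.9142) / 0.310076 = (0.160536 + 0.120387) / 0.310076 = 0.905981
d₂ = d₁ − σ√T = 0.905981 − 0.310076 = 0.595906
e^{−rT} = e^{−0.0791·0.9142} = 0.930239
N(d₁) = 0.817527,  N(d₂) = 0.724381
Call price V = S·N(d₁) − K·e^{−rT}·N(d₂) = 169.113664 − 118.718492 = 50.395172
Δ = N(d₁) = 0.817527

price = 50.395172
Δ = 0.817527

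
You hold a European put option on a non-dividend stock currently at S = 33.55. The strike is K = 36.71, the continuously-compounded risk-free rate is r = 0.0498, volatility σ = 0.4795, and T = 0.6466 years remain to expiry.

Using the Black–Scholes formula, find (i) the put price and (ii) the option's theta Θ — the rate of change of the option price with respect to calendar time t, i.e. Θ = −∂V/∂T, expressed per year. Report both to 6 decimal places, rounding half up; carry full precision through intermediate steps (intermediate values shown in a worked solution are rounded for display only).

σ√T = 0.4795·√0.6466 = 0.385573
d₁ = (ln(S/K) + (r+σ²/2)T) / (σ√T) = (ln(33.55/36.71) + (0.0498+0.4795²/2)·0.6466) / 0.385573 = (-0.090012 + 0.106534) / 0.385573 = 0.042849
d₂ = d₁ − σ√T = 0.042849 − 0.385573 = -0.342723
e^{−rT} = e^{−0.0498·0.6466} = 0.968312
N(−d₁) = 0.482911,  N(−d₂) = 0.634097
Put price V = K·e^{−rT}·N(−d₂) − S·N(−d₁) = 22.540074 − 16.201657 = 6.338417
φ(d₁) = (1/√(2π))·e^{−d₁²/2} = 0.398576
Θ = −S·φ(d₁)·σ/(2√T) + r·K·e^{−rT}·N(−d₂) = −3.986986 + 1.122496 = -2.864490

price = 6.338417
Θ = -2.864490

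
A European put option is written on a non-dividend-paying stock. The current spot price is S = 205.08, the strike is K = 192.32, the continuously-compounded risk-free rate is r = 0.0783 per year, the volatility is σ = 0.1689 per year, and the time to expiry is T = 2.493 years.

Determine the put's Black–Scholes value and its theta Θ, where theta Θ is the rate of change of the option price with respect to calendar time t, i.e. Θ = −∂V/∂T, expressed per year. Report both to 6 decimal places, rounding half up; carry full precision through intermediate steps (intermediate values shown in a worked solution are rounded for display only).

σ√T = 0.1689·√2.493 = 0.266680
d₁ = (ln(S/K) + (r+σ²/2)T) / (σ√T) = (ln(205.08/192.32) + (0.0783+0.1689²/2)·2.493) / 0.266680 = (0.064239 + 0.230761) / 0.266680 = 1.106196
d₂ = d₁ − σ√T = 1.106196 − 0.266680 = 0.839516
e^{−rT} = e^{−0.0783·2.493} = 0.822669
N(−d₁) = 0.134321,  N(−d₂) = 0.200590
Put price V = K·e^{−rT}·N(−d₂) − S·N(−d₁) = 31.736468 − 27.546522 = 4.189945
φ(d₁) = (1/√(2π))·e^{−d₁²/2} = 0.216368
Θ = −S·φ(d₁)·σ/(2√T) + r·K·e^{−rT}·N(−d₂) = −2.373315 + 2.484965 = 0.111650

price = 4.189945
Θ = 0.111650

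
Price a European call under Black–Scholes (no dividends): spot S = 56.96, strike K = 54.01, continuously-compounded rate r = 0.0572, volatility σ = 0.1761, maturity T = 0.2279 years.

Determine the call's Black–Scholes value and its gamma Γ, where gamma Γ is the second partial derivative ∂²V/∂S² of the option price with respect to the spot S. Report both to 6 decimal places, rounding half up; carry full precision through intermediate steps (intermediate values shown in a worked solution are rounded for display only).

σ√T = 0.1761·√0.2279 = 0.084068
d₁ = (ln(S/K) + (r+σ²/2)T) / (σ√T) = (ln(56.96/54.01) + (0.0572+0.1761²/2)·0.2279) / 0.084068 = (0.053180 + 0.016570) / 0.084068 = 0.829680
d₂ = d₁ − σ√T = 0.829680 − 0.084068 = 0.745612
e^{−rT} = e^{−0.0572·0.2279} = 0.987049
N(d₁) = 0.796640,  N(d₂) = 0.772049
Call price V = S·N(d₁) − K·e^{−rT}·N(d₂) = 45.376621 − 41.158320 = 4.218301
φ(d₁) = (1/√(2π))·e^{−d₁²/2} = 0.282770
Γ = φ(d₁) / (S·σ·√T) = 0.059052

price = 4.218301
Γ = 0.059052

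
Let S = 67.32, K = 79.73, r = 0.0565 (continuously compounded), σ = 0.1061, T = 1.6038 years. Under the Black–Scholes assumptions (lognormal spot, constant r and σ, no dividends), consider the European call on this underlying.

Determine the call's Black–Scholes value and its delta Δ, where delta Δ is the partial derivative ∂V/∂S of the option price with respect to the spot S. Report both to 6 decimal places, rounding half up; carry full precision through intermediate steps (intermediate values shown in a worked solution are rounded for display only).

σ√T = 0.1061·√1.6038 = 0.134366
d₁ = (ln(S/K) + (r+σ²/2)T) / (σ√T) = (ln(67.32/79.73) + (0.0565+0.1061²/2)·1.6038) / 0.134366 = (-0.169189 + 0.099642) / 0.134366 = -0.517590
d₂ = d₁ − σ√T = -0.517590 − 0.134366 = -0.651957
e^{−rT} = e^{−0.0565·1.6038} = 0.913370
N(d₁) = 0.302372,  N(d₂) = 0.257215
Call price V = S·N(d₁) − K·e^{−rT}·N(d₂) = 20.355691 − 18.731128 = 1.624563
Δ = N(d₁) = 0.302372

price = 1.624563
Δ = 0.302372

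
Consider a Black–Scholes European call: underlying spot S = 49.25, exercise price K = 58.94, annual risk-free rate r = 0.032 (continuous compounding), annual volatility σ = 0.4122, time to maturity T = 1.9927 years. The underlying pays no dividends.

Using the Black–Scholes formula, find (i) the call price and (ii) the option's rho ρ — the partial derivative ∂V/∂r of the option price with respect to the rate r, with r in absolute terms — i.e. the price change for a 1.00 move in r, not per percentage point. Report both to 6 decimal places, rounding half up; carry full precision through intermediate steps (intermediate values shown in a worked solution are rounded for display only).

σ√T = 0.4122·√1.9927 = 0.581874
d₁ = (ln(S/K) + (r+σ²/2)T) / (σ√T) = (ln(49.25/58.94) + (0.032+0.4122²/2)·1.9927) / 0.581874 = (-0.179611 + 0.233055) / 0.581874 = 0.091849
d₂ = d₁ − σ√T = 0.091849 − 0.581874 = -0.490025
e^{−rT} = e^{−0.032·1.9927} = 0.938224
N(d₁) = 0.536591,  N(d₂) = 0.312058
Call price V = S·N(d₁) − K·e^{−rT}·N(d₂) = 26.427104 − 17.256477 = 9.170627
ρ = K·T·e^{−rT}·N(d₂) = 34.386982

price = 9.170627
ρ = 34.386982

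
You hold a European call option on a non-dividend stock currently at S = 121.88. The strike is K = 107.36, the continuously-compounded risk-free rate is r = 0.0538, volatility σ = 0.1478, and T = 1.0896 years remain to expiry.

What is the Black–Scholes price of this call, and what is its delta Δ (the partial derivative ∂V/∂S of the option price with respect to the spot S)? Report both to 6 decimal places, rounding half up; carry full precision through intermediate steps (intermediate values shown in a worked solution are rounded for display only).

σ√T = 0.1478·√1.0896 = 0.154279
d₁ = (ln(S/K) + (r+σ²/2)T) / (σ√T) = (ln(121.88/107.36) + (0.0538+0.1478²/2)·1.0896) / 0.154279 = (0.126849 + 0.070522) / 0.154279 = 1.279308
d₂ = d₁ − σ√T = 1.279308 − 0.154279 = 1.125028
e^{−rT} = e^{−0.0538·1.0896} = 0.943065
N(d₁) = 0.899606,  N(d₂) = 0.869711
Call price V = S·N(d₁) − K·e^{−rT}·N(d₂) = 109.643933 − 88.056039 = 21.587895
Δ = N(d₁) = 0.899606

price = 21.587895
Δ = 0.899606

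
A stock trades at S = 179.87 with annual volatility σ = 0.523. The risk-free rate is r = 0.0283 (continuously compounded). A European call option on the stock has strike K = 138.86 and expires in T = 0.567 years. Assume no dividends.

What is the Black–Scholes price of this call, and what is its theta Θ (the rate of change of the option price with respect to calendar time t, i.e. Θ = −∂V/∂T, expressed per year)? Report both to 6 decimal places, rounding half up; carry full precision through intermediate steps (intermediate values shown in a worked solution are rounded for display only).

price = 51.978230
Θ = -19.375115

σ√T = 0.523·√0.567 = 0.393816
d₁ = (ln(S/K) + (r+σ²/2)T) / (σ√T) = (ln(179.87/138.86) + (0.0283+0.523²/2)·0.567) / 0.393816 = (0.258768 + 0.093592) / 0.393816 = 0.894732
d₂ = d₁ − σ√T = 0.894732 − 0.393816 = 0.500916
e^{−rT} = e^{−0.0283·0.567} = 0.984082
N(d₁) = 0.814535,  N(d₂) = 0.691785
Call price V = S·N(d₁) − K·e^{−rT}·N(d₂) = 146.510383 − 94.532152 = 51.978230
φ(d₁) = (1/√(2π))·e^{−d₁²/2} = 0.267346
Θ = −S·φ(d₁)·σ/(2√T) − r·K·e^{−rT}·N(d₂) = −16.699855 − 2.675260 = -19.375115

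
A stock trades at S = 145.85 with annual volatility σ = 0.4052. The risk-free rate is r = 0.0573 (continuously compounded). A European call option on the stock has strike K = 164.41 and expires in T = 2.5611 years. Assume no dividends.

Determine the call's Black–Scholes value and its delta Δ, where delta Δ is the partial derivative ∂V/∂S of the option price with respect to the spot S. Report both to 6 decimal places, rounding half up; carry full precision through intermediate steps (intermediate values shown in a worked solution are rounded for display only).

price = 38.557797
Δ = 0.642748

σ√T = 0.4052·√2.5611 = 0.648459
d₁ = (ln(S/K) + (r+σ²/2)T) / (σ√T) = (ln(145.85/164.41) + (0.0573+0.4052²/2)·2.5611) / 0.648459 = (-0.119785 + 0.357001) / 0.648459 = 0.365815
d₂ = d₁ − σ√T = 0.365815 − 0.648459 = -0.282644
e^{−rT} = e^{−0.0573·2.5611} = 0.863509
N(d₁) = 0.642748,  N(d₂) = 0.388725
Call price V = S·N(d₁) − K·e^{−rT}·N(d₂) = 93.744860 − 55.187063 = 38.557797
Δ = N(d₁) = 0.642748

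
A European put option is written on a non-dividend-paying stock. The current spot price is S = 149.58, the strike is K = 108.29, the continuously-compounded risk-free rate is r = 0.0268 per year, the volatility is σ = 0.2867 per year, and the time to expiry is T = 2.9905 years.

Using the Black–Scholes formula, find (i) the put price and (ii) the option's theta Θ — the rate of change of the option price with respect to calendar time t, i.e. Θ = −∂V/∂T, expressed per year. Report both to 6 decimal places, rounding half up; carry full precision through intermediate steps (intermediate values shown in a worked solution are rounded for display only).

price = 6.991126
Θ = -2.051344

σ√T = 0.2867·√2.9905 = 0.495792
d₁ = (ln(S/K) + (r+σ²/2)T) / (σ√T) = (ln(149.58/108.29) + (0.0268+0.2867²/2)·2.9905) / 0.495792 = (0.323019 + 0.203050) / 0.495792 = 1.061067
d₂ = d₁ − σ√T = 1.061067 − 0.495792 = 0.565275
e^{−rT} = e^{−0.0268·2.9905} = 0.922982
N(−d₁) = 0.144330,  N(−d₂) = 0.285943
Put price V = K·e^{−rT}·N(−d₂) − S·N(−d₁) = 28.579951 − 21.588825 = 6.991126
φ(d₁) = (1/√(2π))·e^{−d₁²/2} = 0.227212
Θ = −S·φ(d₁)·σ/(2√T) + r·K·e^{−rT}·N(−d₂) = −2.817287 + 0.765943 = -2.051344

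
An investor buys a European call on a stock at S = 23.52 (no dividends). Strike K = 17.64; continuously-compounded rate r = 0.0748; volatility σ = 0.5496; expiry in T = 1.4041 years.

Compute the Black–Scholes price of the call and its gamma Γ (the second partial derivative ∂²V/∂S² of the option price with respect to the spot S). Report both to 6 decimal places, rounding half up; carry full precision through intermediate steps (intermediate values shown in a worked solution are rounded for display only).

σ√T = 0.5496·√1.4041 = 0.651247
d₁ = (ln(S/K) + (r+σ²/2)T) / (σ√T) = (ln(23.52/17.64) + (0.0748+0.5496²/2)·1.4041) / 0.651247 = (0.287682 + 0.317088) / 0.651247 = 0.928634
d₂ = d₁ − σ√T = 0.928634 − 0.651247 = 0.277387
e^{−rT} = e^{−0.0748·1.4041} = 0.900301
N(d₁) = 0.823461,  N(d₂) = 0.609258
Call price V = S·N(d₁) − K·e^{−rT}·N(d₂) = 19.367793 − 9.675817 = 9.691976
φ(d₁) = (1/√(2π))·e^{−d₁²/2} = 0.259209
Γ = φ(d₁) / (S·σ·√T) = 0.016923

price = 9.691976
Γ = 0.016923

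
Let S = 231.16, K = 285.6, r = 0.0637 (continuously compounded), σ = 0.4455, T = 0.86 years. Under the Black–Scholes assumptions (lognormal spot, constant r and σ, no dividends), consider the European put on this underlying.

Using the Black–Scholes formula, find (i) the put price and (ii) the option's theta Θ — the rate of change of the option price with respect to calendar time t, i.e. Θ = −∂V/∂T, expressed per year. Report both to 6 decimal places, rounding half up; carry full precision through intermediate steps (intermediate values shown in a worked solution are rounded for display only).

σ√T = 0.4455·√0.86 = 0.413140
d₁ = (ln(S/K) + (r+σ²/2)T) / (σ√T) = (ln(231.16/285.6) + (0.0637+0.4455²/2)·0.86) / 0.413140 = (-0.211482 + 0.140124) / 0.413140 = -0.172721
d₂ = d₁ − σ√T = -0.172721 − 0.413140 = -0.585861
e^{−rT} = e^{−0.0637·0.86} = 0.946692
N(−d₁) = 0.568565,  N(−d₂) = 0.721015
Put price V = K·e^{−rT}·N(−d₂) − S·N(−d₁) = 194.944618 − 131.429402 = 63.515216
φ(d₁) = (1/√(2π))·e^{−d₁²/2} = 0.393036
Θ = −S·φ(d₁)·σ/(2√T) + r·K·e^{−rT}·N(−d₂) = −21.822936 + 12.417972 = -9.404964

price = 63.515216
Θ = -9.404964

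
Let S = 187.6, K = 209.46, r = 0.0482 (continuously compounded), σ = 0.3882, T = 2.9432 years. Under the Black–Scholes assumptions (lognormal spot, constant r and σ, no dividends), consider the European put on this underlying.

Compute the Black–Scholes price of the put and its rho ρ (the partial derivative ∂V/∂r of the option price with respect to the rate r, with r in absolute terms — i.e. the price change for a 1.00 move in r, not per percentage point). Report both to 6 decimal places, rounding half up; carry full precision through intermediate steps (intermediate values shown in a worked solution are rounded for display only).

price = 45.306215
ρ = -327.581720

σ√T = 0.3882·√2.9432 = 0.665986
d₁ = (ln(S/K) + (r+σ²/2)T) / (σ√T) = (ln(187.6/209.46) + (0.0482+0.3882²/2)·2.9432) / 0.665986 = (-0.110221 + 0.363631) / 0.665986 = 0.380504
d₂ = d₁ − σ√T = 0.380504 − 0.665986 = -0.285483
e^{−rT} = e^{−0.0482·2.9432} = 0.867741
N(−d₁) = 0.351786,  N(−d₂) = 0.612363
Put price V = K·e^{−rT}·N(−d₂) − S·N(−d₁) = 111.301209 − 65.994994 = 45.306215
ρ = −K·T·e^{−rT}·N(−d₂) = -327.581720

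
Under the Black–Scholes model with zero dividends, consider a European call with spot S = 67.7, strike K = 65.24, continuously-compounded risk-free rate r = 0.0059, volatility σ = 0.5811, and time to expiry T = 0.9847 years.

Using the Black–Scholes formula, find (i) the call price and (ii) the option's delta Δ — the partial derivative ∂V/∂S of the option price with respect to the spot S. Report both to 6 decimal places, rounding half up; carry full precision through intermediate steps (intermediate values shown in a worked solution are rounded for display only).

σ√T = 0.5811·√0.9847 = 0.576637
d₁ = (ln(S/K) + (r+σ²/2)T) / (σ√T) = (ln(67.7/65.24) + (0.0059+0.5811²/2)·0.9847) / 0.576637 = (0.037013 + 0.172065) / 0.576637 = 0.362582
d₂ = d₁ − σ√T = 0.362582 − 0.576637 = -0.214055
e^{−rT} = e^{−0.0059·0.9847} = 0.994207
N(d₁) = 0.641542,  N(d₂) = 0.415252
Call price V = S·N(d₁) − K·e^{−rT}·N(d₂) = 43.432361 − 26.934106 = 16.498255
Δ = N(d₁) = 0.641542

price = 16.498255
Δ = 0.641542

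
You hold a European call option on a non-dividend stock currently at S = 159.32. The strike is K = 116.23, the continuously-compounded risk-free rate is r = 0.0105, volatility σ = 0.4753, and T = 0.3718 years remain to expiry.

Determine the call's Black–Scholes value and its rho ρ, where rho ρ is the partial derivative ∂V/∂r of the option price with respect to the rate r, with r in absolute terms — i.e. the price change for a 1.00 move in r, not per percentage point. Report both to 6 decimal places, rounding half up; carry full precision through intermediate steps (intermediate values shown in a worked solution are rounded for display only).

price = 46.217083
ρ = 35.755104

σ√T = 0.4753·√0.3718 = 0.289816
d₁ = (ln(S/K) + (r+σ²/2)T) / (σ√T) = (ln(159.32/116.23) + (0.0105+0.4753²/2)·0.3718) / 0.289816 = (0.315344 + 0.045901) / 0.289816 = 1.246461
d₂ = d₁ − σ√T = 1.246461 − 0.289816 = 0.956645
e^{−rT} = e^{−0.0105·0.3718} = 0.996104
N(d₁) = 0.893702,  N(d₂) = 0.830627
Call price V = S·N(d₁) − K·e^{−rT}·N(d₂) = 142.384656 − 96.167573 = 46.217083
ρ = K·T·e^{−rT}·N(d₂) = 35.755104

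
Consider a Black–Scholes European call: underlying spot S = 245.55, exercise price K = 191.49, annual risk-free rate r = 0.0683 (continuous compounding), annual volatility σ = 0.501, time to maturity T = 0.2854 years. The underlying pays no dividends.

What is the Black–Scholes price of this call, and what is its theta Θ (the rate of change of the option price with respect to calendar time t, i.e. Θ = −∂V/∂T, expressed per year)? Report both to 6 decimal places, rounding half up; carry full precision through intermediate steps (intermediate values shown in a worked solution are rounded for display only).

σ√T = 0.501·√0.2854 = 0.267648
d₁ = (ln(S/K) + (r+σ²/2)T) / (σ√T) = (ln(245.55/191.49) + (0.0683+0.501²/2)·0.2854) / 0.267648 = (0.248665 + 0.055311) / 0.267648 = 1.135727
d₂ = d₁ − σ√T = 1.135727 − 0.267648 = 0.868079
e^{−rT} = e^{−0.0683·0.2854} = 0.980696
N(d₁) = 0.871965,  N(d₂) = 0.807324
Call price V = S·N(d₁) − K·e^{−rT}·N(d₂) = 214.110924 − 151.610256 = 62.500668
φ(d₁) = (1/√(2π))·e^{−d₁²/2} = 0.209323
Θ = −S·φ(d₁)·σ/(2√T) − r·K·e^{−rT}·N(d₂) = −24.101139 − 10.354980 = -34.456120

price = 62.500668
Θ = -34.456120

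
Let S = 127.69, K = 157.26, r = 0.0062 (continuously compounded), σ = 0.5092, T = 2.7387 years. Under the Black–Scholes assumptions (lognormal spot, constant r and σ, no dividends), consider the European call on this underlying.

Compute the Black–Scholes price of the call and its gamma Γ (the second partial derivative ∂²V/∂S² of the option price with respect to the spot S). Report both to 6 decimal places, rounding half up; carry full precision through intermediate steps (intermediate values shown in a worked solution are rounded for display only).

price = 33.733585
Γ = 0.003638

σ√T = 0.5092·√2.7387 = 0.842676
d₁ = (ln(S/K) + (r+σ²/2)T) / (σ√T) = (ln(127.69/157.26) + (0.0062+0.5092²/2)·2.7387) / 0.842676 = (-0.208295 + 0.372031) / 0.842676 = 0.194305
d₂ = d₁ − σ√T = 0.194305 − 0.842676 = -0.648371
e^{−rT} = e^{−0.0062·2.7387} = 0.983163
N(d₁) = 0.577032,  N(d₂) = 0.258373
Call price V = S·N(d₁) − K·e^{−rT}·N(d₂) = 73.681158 − 39.947572 = 33.733585
φ(d₁) = (1/√(2π))·e^{−d₁²/2} = 0.391482
Γ = φ(d₁) / (S·σ·√T) = 0.003638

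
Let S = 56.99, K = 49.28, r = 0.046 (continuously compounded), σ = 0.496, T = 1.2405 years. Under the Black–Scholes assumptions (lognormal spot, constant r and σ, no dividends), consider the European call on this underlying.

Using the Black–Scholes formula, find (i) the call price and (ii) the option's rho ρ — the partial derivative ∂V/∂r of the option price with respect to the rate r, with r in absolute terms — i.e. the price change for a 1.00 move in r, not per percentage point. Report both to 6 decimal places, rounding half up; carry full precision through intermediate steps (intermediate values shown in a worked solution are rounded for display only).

σ√T = 0.496·√1.2405 = 0.552434
d₁ = (ln(S/K) + (r+σ²/2)T) / (σ√T) = (ln(56.99/49.28) + (0.046+0.496²/2)·1.2405) / 0.552434 = (0.145357 + 0.209654) / 0.552434 = 0.642633
d₂ = d₁ − σ√T = 0.642633 − 0.552434 = 0.090199
e^{−rT} = e^{−0.046·1.2405} = 0.944535
N(d₁) = 0.739769,  N(d₂) = 0.535936
Call price V = S·N(d₁) − K·e^{−rT}·N(d₂) = 42.159424 − 24.946011 = 17.213412
ρ = K·T·e^{−rT}·N(d₂) = 30.945527

price = 17.213412
ρ = 30.945527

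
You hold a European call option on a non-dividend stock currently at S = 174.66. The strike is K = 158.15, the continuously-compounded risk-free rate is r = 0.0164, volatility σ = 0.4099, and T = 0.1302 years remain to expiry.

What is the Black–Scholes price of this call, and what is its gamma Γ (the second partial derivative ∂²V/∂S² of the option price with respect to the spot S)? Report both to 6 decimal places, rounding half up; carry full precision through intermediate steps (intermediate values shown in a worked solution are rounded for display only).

σ√T = 0.4099·√0.1302 = 0.147905
d₁ = (ln(S/K) + (r+σ²/2)T) / (σ√T) = (ln(174.66/158.15) + (0.0164+0.4099²/2)·0.1302) / 0.147905 = (0.099297 + 0.013073) / 0.147905 = 0.759747
d₂ = d₁ − σ√T = 0.759747 − 0.147905 = 0.611842
e^{−rT} = e^{−0.0164·0.1302} = 0.997867
N(d₁) = 0.776297,  N(d₂) = 0.729679
Call price V = S·N(d₁) − K·e^{−rT}·N(d₂) = 135.588051 − 115.152557 = 20.435494
φ(d₁) = (1/√(2π))·e^{−d₁²/2} = 0.298930
Γ = φ(d₁) / (S·σ·√T) = 0.011572

price = 20.435494
Γ = 0.011572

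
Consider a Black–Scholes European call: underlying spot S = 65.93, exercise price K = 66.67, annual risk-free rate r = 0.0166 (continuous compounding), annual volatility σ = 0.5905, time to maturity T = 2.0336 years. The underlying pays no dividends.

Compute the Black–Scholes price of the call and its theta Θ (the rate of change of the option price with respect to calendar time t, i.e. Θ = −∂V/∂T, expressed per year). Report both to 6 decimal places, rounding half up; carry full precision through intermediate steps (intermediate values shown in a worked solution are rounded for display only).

σ√T = 0.5905·√2.0336 = 0.842079
d₁ = (ln(S/K) + (r+σ²/2)T) / (σ√T) = (ln(65.93/66.67) + (0.0166+0.5905²/2)·2.0336) / 0.842079 = (-0.011162 + 0.388306) / 0.842079 = 0.447873
d₂ = d₁ − σ√T = 0.447873 − 0.842079 = -0.394205
e^{−rT} = e^{−0.0166·2.0336} = 0.966806
N(d₁) = 0.672878,  N(d₂) = 0.346715
Call price V = S·N(d₁) − K·e^{−rT}·N(d₂) = 44.362824 − 22.348166 = 22.014658
φ(d₁) = (1/√(2π))·e^{−d₁²/2} = 0.360871
Θ = −S·φ(d₁)·σ/(2√T) − r·K·e^{−rT}·N(d₂) = −4.925980 − 0.370980 = -5.296959

price = 22.014658
Θ = -5.296959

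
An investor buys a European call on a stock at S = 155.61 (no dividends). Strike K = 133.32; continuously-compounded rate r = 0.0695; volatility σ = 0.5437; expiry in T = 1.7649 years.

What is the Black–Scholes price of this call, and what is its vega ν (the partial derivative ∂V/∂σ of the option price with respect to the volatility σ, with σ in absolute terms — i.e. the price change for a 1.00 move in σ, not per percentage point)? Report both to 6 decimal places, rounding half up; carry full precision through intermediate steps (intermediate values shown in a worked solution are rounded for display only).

price = 60.077008
ν = 62.485992

σ√T = 0.5437·√1.7649 = 0.722303
d₁ = (ln(S/K) + (r+σ²/2)T) / (σ√T) = (ln(155.61/133.32) + (0.0695+0.5437²/2)·1.7649) / 0.722303 = (0.154601 + 0.383521) / 0.722303 = 0.745009
d₂ = d₁ − σ√T = 0.745009 − 0.722303 = 0.022706
e^{−rT} = e^{−0.0695·1.7649} = 0.884564
N(d₁) = 0.771867,  N(d₂) = 0.509057
Call price V = S·N(d₁) − K·e^{−rT}·N(d₂) = 120.110186 − 60.033178 = 60.077008
φ(d₁) = (1/√(2π))·e^{−d₁²/2} = 0.302263
ν = S·φ(d₁)·√T = 62.485992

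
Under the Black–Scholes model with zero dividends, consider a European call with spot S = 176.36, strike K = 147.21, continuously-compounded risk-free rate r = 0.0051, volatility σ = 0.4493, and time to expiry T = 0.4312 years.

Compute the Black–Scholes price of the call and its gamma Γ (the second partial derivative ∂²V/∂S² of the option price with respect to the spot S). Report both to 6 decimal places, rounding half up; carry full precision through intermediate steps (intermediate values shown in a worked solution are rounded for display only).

price = 37.182377
Γ = 0.005712

σ√T = 0.4493·√0.4312 = 0.295037
d₁ = (ln(S/K) + (r+σ²/2)T) / (σ√T) = (ln(176.36/147.21) + (0.0051+0.4493²/2)·0.4312) / 0.295037 = (0.180667 + 0.045722) / 0.295037 = 0.767327
d₂ = d₁ − σ√T = 0.767327 − 0.295037 = 0.472291
e^{−rT} = e^{−0.0051·0.4312} = 0.997803
N(d₁) = 0.778557,  N(d₂) = 0.681640
Call price V = S·N(d₁) − K·e^{−rT}·N(d₂) = 137.306236 − 100.123858 = 37.182377
φ(d₁) = (1/√(2π))·e^{−d₁²/2} = 0.297205
Γ = φ(d₁) / (S·σ·√T) = 0.005712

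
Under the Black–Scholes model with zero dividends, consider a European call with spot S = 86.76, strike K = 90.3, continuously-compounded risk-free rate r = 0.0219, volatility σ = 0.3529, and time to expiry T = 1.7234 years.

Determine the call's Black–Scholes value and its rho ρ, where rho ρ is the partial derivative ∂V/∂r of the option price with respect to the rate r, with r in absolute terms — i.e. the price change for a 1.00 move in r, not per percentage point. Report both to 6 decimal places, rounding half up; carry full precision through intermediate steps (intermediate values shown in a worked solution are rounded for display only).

σ√T = 0.3529·√1.7234 = 0.463281
d₁ = (ln(S/K) + (r+σ²/2)T) / (σ√T) = (ln(86.76/90.3) + (0.0219+0.3529²/2)·1.7234) / 0.463281 = (-0.039992 + 0.145057) / 0.463281 = 0.226785
d₂ = d₁ − σ√T = 0.226785 − 0.463281 = -0.236496
e^{−rT} = e^{−0.0219·1.7234} = 0.962961
N(d₁) = 0.589705,  N(d₂) = 0.406524
Call price V = S·N(d₁) − K·e^{−rT}·N(d₂) = 51.162780 − 35.349444 = 15.813337
ρ = K·T·e^{−rT}·N(d₂) = 60.921231

price = 15.813337
ρ = 60.921231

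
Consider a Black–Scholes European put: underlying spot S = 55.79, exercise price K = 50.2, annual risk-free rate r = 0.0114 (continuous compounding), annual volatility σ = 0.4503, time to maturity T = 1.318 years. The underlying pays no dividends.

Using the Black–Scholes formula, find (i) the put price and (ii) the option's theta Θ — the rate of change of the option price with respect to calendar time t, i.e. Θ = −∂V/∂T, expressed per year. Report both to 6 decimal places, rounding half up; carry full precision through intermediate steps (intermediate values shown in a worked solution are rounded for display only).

σ√T = 0.4503·√1.318 = 0.516963
d₁ = (ln(S/K) + (r+σ²/2)T) / (σ√T) = (ln(55.79/50.2) + (0.0114+0.4503²/2)·1.318) / 0.516963 = (0.105580 + 0.148651) / 0.516963 = 0.491776
d₂ = d₁ − σ√T = 0.491776 − 0.516963 = -0.025187
e^{−rT} = e^{−0.0114·1.318} = 0.985087
N(−d₁) = 0.311439,  N(−d₂) = 0.510047
Put price V = K·e^{−rT}·N(−d₂) − S·N(−d₁) = 25.222526 − 17.375166 = 7.847360
φ(d₁) = (1/√(2π))·e^{−d₁²/2} = 0.353504
Θ = −S·φ(d₁)·σ/(2√T) + r·K·e^{−rT}·N(−d₂) = −3.867808 + 0.287537 = -3.580271

price = 7.847360
Θ = -3.580271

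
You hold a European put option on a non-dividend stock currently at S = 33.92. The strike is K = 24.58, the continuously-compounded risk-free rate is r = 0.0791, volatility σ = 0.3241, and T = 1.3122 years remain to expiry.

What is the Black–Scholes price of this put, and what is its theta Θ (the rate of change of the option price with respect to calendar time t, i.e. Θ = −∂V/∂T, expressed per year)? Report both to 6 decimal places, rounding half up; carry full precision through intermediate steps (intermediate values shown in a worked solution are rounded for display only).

price = 0.628580
Θ = -0.492932

σ√T = 0.3241·√1.3122 = 0.371261
d₁ = (ln(S/K) + (r+σ²/2)T) / (σ√T) = (ln(33.92/24.58) + (0.0791+0.3241²/2)·1.3122) / 0.371261 = (0.322072 + 0.172712) / 0.371261 = 1.332713
d₂ = d₁ − σ√T = 1.332713 − 0.371261 = 0.961452
e^{−rT} = e^{−0.0791·1.3122} = 0.901410
N(−d₁) = 0.091313,  N(−d₂) = 0.168162
Put price V = K·e^{−rT}·N(−d₂) − S·N(−d₁) = 3.725918 − 3.097338 = 0.628580
φ(d₁) = (1/√(2π))·e^{−d₁²/2} = 0.164146
Θ = −S·φ(d₁)·σ/(2√T) + r·K·e^{−rT}·N(−d₂) = −0.787652 + 0.294720 = -0.492932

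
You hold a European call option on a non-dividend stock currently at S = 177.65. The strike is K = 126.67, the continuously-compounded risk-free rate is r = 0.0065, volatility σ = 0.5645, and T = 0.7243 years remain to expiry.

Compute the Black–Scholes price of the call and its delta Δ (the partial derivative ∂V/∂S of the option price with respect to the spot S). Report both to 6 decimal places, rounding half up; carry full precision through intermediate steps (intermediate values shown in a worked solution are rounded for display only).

price = 61.446352
Δ = 0.829968

σ√T = 0.5645·√0.7243 = 0.480422
d₁ = (ln(S/K) + (r+σ²/2)T) / (σ√T) = (ln(177.65/126.67) + (0.0065+0.5645²/2)·0.7243) / 0.480422 = (0.338230 + 0.120111) / 0.480422 = 0.954037
d₂ = d₁ − σ√T = 0.954037 − 0.480422 = 0.473615
e^{−rT} = e^{−0.0065·0.7243} = 0.995303
N(d₁) = 0.829968,  N(d₂) = 0.682113
Call price V = S·N(d₁) − K·e^{−rT}·N(d₂) = 147.443745 − 85.997394 = 61.446352
Δ = N(d₁) = 0.829968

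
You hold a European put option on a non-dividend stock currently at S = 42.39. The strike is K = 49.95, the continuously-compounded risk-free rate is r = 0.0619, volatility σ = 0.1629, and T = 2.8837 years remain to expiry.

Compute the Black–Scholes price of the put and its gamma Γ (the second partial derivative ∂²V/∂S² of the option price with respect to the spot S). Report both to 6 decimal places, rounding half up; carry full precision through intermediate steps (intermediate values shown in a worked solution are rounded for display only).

price = 4.333304
Γ = 0.033411

σ√T = 0.1629·√2.8837 = 0.276628
d₁ = (ln(S/K) + (r+σ²/2)T) / (σ√T) = (ln(42.39/49.95) + (0.0619+0.1629²/2)·2.8837) / 0.276628 = (-0.164110 + 0.216763) / 0.276628 = 0.190337
d₂ = d₁ − σ√T = 0.190337 − 0.276628 = -0.086291
e^{−rT} = e^{−0.0619·2.8837} = 0.836523
N(−d₁) = 0.424523,  N(−d₂) = 0.534382
Put price V = K·e^{−rT}·N(−d₂) − S·N(−d₁) = 22.328815 − 17.995511 = 4.333304
φ(d₁) = (1/√(2π))·e^{−d₁²/2} = 0.391781
Γ = φ(d₁) / (S·σ·√T) = 0.033411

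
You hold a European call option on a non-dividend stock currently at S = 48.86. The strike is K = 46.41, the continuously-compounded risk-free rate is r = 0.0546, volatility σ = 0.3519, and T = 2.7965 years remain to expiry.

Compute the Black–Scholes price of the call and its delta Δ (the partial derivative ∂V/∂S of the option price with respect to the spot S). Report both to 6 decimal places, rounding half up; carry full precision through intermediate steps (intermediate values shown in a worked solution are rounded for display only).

σ√T = 0.3519·√2.7965 = 0.588473
d₁ = (ln(S/K) + (r+σ²/2)T) / (σ√T) = (ln(48.86/46.41) + (0.0546+0.3519²/2)·2.7965) / 0.588473 = (0.051444 + 0.325839) / 0.588473 = 0.641122
d₂ = d₁ − σ√T = 0.641122 − 0.588473 = 0.052649
e^{−rT} = e^{−0.0546·2.7965} = 0.858397
N(d₁) = 0.739278,  N(d₂) = 0.520994
Call price V = S·N(d₁) − K·e^{−rT}·N(d₂) = 36.121144 − 20.755471 = 15.365673
Δ = N(d₁) = 0.739278

price = 15.365673
Δ = 0.739278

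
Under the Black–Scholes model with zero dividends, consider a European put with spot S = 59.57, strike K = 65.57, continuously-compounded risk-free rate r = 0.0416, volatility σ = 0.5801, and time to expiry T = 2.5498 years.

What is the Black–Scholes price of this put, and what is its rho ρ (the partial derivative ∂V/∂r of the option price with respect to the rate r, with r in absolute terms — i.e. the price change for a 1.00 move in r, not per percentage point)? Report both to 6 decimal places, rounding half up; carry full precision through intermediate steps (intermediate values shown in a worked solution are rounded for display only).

σ√T = 0.5801·√2.5498 = 0.926309
d₁ = (ln(S/K) + (r+σ²/2)T) / (σ√T) = (ln(59.57/65.57) + (0.0416+0.5801²/2)·2.5498) / 0.926309 = (-0.095966 + 0.535096) / 0.926309 = 0.474064
d₂ = d₁ − σ√T = 0.474064 − 0.926309 = -0.452245
e^{−rT} = e^{−0.0416·2.5498} = 0.899360
N(−d₁) = 0.317727,  N(−d₂) = 0.674454
Put price V = K·e^{−rT}·N(−d₂) − S·N(−d₁) = 39.773247 − 18.927006 = 20.846240
ρ = −K·T·e^{−rT}·N(−d₂) = -101.413824

price = 20.846240
ρ = -101.413824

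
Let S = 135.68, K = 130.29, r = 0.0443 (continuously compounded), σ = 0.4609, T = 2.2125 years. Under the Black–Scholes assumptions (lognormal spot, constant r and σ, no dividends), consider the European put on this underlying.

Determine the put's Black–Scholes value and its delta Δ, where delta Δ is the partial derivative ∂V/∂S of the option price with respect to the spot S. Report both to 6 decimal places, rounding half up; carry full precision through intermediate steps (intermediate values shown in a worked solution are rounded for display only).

σ√T = 0.4609·√2.2125 = 0.685565
d₁ = (ln(S/K) + (r+σ²/2)T) / (σ√T) = (ln(135.68/130.29) + (0.0443+0.4609²/2)·2.2125) / 0.685565 = (0.040536 + 0.333013) / 0.685565 = 0.544879
d₂ = d₁ − σ√T = 0.544879 − 0.685565 = -0.140686
e^{−rT} = e^{−0.0443·2.2125} = 0.906636
N(−d₁) = 0.292918,  N(−d₂) = 0.555941
Put price V = K·e^{−rT}·N(−d₂) − S·N(−d₁) = 65.670888 − 39.743176 = 25.927712
Δ = −N(−d₁) = -0.292918

price = 25.927712
Δ = -0.292918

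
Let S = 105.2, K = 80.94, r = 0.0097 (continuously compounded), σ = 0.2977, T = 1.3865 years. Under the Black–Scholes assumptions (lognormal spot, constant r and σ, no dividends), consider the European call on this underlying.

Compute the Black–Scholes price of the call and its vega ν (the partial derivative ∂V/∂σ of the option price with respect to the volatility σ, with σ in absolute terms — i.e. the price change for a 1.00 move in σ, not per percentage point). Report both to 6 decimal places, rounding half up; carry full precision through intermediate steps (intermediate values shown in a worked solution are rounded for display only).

price = 29.262691
ν = 31.127102

σ√T = 0.2977·√1.3865 = 0.350541
d₁ = (ln(S/K) + (r+σ²/2)T) / (σ√T) = (ln(105.2/80.94) + (0.0097+0.2977²/2)·1.3865) / 0.350541 = (0.262155 + 0.074889) / 0.350541 = 0.961496
d₂ = d₁ − σ√T = 0.961496 − 0.350541 = 0.610955
e^{−rT} = e^{−0.0097·1.3865} = 0.986641
N(d₁) = 0.831849,  N(d₂) = 0.729385
Call price V = S·N(d₁) − K·e^{−rT}·N(d₂) = 87.510468 − 58.247777 = 29.262691
φ(d₁) = (1/√(2π))·e^{−d₁²/2} = 0.251283
ν = S·φ(d₁)·√T = 31.127102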